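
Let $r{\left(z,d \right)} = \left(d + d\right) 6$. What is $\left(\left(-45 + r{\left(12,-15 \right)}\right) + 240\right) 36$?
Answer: $540$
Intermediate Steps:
$r{\left(z,d \right)} = 12 d$ ($r{\left(z,d \right)} = 2 d 6 = 12 d$)
$\left(\left(-45 + r{\left(12,-15 \right)}\right) + 240\right) 36 = \left(\left(-45 + 12 \left(-15\right)\right) + 240\right) 36 = \left(\left(-45 - 180\right) + 240\right) 36 = \left(-225 + 240\right) 36 = 15 \cdot 36 = 540$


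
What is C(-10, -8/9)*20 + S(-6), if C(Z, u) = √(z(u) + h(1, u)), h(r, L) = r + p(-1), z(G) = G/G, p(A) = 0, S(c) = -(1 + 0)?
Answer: -1 + 20*√2 ≈ 27.284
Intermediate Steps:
S(c) = -1 (S(c) = -1*1 = -1)
z(G) = 1
h(r, L) = r (h(r, L) = r + 0 = r)
C(Z, u) = √2 (C(Z, u) = √(1 + 1) = √2)
C(-10, -8/9)*20 + S(-6) = √2*20 - 1 = 20*√2 - 1 = -1 + 20*√2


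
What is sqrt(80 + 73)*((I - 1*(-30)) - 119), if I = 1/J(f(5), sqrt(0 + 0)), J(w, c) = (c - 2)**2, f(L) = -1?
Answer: -1065*sqrt(17)/4 ≈ -1097.8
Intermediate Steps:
J(w, c) = (-2 + c)**2
I = 1/4 (I = 1/((-2 + sqrt(0 + 0))**2) = 1/((-2 + sqrt(0))**2) = 1/((-2 + 0)**2) = 1/((-2)**2) = 1/4 ≈ 0.25000)
sqrt(80 + 73)*((I - 1*(-30)) - 119) = sqrt(80 + 73)*((1/4 - 1*(-30)) - 119) = sqrt(153)*((1/4 + 30) - 119) = (3*sqrt(17))*(121/4 - 119) = (3*sqrt(17))*(-355/4) = -1065*sqrt(17)/4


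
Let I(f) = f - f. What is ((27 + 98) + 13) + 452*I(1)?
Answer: 138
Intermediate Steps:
I(f) = 0
((27 + 98) + 13) + 452*I(1) = ((27 + 98) + 13) + 452*0 = (125 + 13) + 0 = 138 + 0 = 138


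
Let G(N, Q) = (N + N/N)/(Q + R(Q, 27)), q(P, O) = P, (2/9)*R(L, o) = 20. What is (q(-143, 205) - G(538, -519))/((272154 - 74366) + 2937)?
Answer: -5528/7828275 ≈ -0.00070616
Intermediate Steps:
R(L, o) = 90 (R(L, o) = (9/2)*20 = 90)
G(N, Q) = (1 + N)/(90 + Q) (G(N, Q) = (N + N/N)/(Q + 90) = (N + 1)/(90 + Q) = (1 + N)/(90 + Q))
(q(-143, 205) - G(538, -519))/((272154 - 74366) + 2937) = (-143 - (1 + 538)/(90 - 519))/((272154 - 74366) + 2937) = (-143 - 539/(-429))/(197788 + 2937) = (-143 - (-1)*539/429)/200725 = (-143 - 1*(-49/39))*(1/200725) = (-143 + 49/39)*(1/200725) = -5528/39*1/200725 = -5528/7828275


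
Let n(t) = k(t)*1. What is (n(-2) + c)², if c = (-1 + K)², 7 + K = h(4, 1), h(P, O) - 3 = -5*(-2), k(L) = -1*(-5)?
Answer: 900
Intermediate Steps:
k(L) = 5
n(t) = 5 (n(t) = 5*1 = 5)
h(P, O) = 13 (h(P, O) = 3 - 5*(-2) = 3 + 10 = 13)
K = 6 (K = -7 + 13 = 6)
c = 25 (c = (-1 + 6)² = 5² = 25)
(n(-2) + c)² = (5 + 25)² = 30² = 900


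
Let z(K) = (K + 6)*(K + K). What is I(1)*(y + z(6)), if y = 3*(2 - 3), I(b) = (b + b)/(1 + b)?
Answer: 141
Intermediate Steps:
I(b) = 2*b/(1 + b) (I(b) = (2*b)/(1 + b) = 2*b/(1 + b))
y = -3 (y = 3*(-1) = -3)
z(K) = 2*K*(6 + K) (z(K) = (6 + K)*(2*K) = 2*K*(6 + K))
I(1)*(y + z(6)) = (2*1/(1 + 1))*(-3 + 2*6*(6 + 6)) = (2*1/2)*(-3 + 2*6*12) = (2*1*(½))*(-3 + 144) = 1*141 = 141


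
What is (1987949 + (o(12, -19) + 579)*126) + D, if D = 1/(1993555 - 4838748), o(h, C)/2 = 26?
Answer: 5882308493814/2845193 ≈ 2.0675e+6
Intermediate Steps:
o(h, C) = 52 (o(h, C) = 2*26 = 52)
D = -1/2845193 (D = 1/(-2845193) = -1/2845193 ≈ -3.5147e-7)
(1987949 + (o(12, -19) + 579)*126) + D = (1987949 + (52 + 579)*126) - 1/2845193 = (1987949 + 631*126) - 1/2845193 = (1987949 + 79506) - 1/2845193 = 2067455 - 1/2845193 = 5882308493814/2845193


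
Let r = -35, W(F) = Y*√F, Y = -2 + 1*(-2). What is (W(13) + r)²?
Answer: 1433 + 280*√13 ≈ 2442.6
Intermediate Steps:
Y = -4 (Y = -2 - 2 = -4)
W(F) = -4*√F
(W(13) + r)² = (-4*√13 - 35)² = (-35 - 4*√13)²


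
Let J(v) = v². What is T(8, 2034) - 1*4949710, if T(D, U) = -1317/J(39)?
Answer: -2509503409/507 ≈ -4.9497e+6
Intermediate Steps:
T(D, U) = -439/507 (T(D, U) = -1317/(39²) = -1317/1521 = -1317*1/1521 = -439/507)
T(8, 2034) - 1*4949710 = -439/507 - 1*4949710 = -439/507 - 4949710 = -2509503409/507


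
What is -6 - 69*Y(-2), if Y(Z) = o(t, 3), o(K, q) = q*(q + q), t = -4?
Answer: -1248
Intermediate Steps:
o(K, q) = 2*q² (o(K, q) = q*(2*q) = 2*q²)
Y(Z) = 18 (Y(Z) = 2*3² = 2*9 = 18)
-6 - 69*Y(-2) = -6 - 69*18 = -6 - 1242 = -1248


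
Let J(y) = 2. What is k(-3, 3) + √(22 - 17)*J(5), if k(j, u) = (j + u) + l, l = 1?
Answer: 1 + 2*√5 ≈ 5.4721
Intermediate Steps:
k(j, u) = 1 + j + u (k(j, u) = (j + u) + 1 = 1 + j + u)
k(-3, 3) + √(22 - 17)*J(5) = (1 - 3 + 3) + √(22 - 17)*2 = 1 + √5*2 = 1 + 2*√5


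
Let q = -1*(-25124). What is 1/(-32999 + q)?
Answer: -1/7875 ≈ -0.00012698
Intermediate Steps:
q = 25124
1/(-32999 + q) = 1/(-32999 + 25124) = 1/(-7875) = -1/7875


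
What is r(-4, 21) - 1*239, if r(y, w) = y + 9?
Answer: -234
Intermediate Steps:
r(y, w) = 9 + y
r(-4, 21) - 1*239 = (9 - 4) - 1*239 = 5 - 239 = -234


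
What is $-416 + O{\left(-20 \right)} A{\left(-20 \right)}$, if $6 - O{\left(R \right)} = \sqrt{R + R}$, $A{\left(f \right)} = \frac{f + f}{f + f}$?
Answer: $-410 - 2 i \sqrt{10} \approx -410.0 - 6.3246 i$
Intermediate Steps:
$A{\left(f \right)} = 1$ ($A{\left(f \right)} = \frac{2 f}{2 f} = 2 f \frac{1}{2 f} = 1$)
$O{\left(R \right)} = 6 - \sqrt{2} \sqrt{R}$ ($O{\left(R \right)} = 6 - \sqrt{R + R} = 6 - \sqrt{2 R} = 6 - \sqrt{2} \sqrt{R}$)
$-416 + O{\left(-20 \right)} A{\left(-20 \right)} = -416 + \left(6 - \sqrt{2} \sqrt{-20}\right) 1 = -416 + \left(6 - \sqrt{2} \cdot 2 i \sqrt{5}\right) 1 = -416 + \left(6 - 2 i \sqrt{10}\right) 1 = -416 + \left(6 - 2 i \sqrt{10}\right) = -410 - 2 i \sqrt{10}$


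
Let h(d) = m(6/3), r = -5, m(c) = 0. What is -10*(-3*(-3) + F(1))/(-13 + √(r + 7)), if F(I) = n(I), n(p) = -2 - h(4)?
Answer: 910/167 + 70*√2/167 ≈ 6.0419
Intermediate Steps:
h(d) = 0
n(p) = -2 (n(p) = -2 - 1*0 = -2 + 0 = -2)
F(I) = -2
-10*(-3*(-3) + F(1))/(-13 + √(r + 7)) = -10*(-3*(-3) - 2)/(-13 + √(-5 + 7)) = -10*(9 - 2)/(-13 + √2) = -70/(-13 + √2)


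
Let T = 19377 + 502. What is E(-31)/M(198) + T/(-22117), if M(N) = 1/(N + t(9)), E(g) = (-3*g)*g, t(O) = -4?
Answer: -12370102213/22117 ≈ -5.5930e+5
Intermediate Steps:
T = 19879
E(g) = -3*g²
M(N) = 1/(-4 + N) (M(N) = 1/(N - 4) = 1/(-4 + N))
E(-31)/M(198) + T/(-22117) = (-3*(-31)²)/(1/(-4 + 198)) + 19879/(-22117) = (-3*961)/(1/194) + 19879*(-1/22117) = -2883/1/194 - 19879/22117 = -2883*194 - 19879/22117 = -559302 - 19879/22117 = -12370102213/22117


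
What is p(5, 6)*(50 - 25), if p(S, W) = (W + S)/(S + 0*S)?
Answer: 55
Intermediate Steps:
p(S, W) = (S + W)/S (p(S, W) = (S + W)/(S + 0) = (S + W)/S)
p(5, 6)*(50 - 25) = ((5 + 6)/5)*(50 - 25) = ((⅕)*11)*25 = (11/5)*25 = 55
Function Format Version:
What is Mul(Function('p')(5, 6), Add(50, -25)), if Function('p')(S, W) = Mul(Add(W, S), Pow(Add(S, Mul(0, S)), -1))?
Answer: 55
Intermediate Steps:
Function('p')(S, W) = Mul(Pow(S, -1), Add(S, W)) (Function('p')(S, W) = Mul(Add(S, W), Pow(Add(S, 0), -1)) = Mul(Add(S, W), Pow(S, -1)) = Mul(Pow(S, -1), Add(S, W)))
Mul(Function('p')(5, 6), Add(50, -25)) = Mul(Mul(Pow(5, -1), Add(5, 6)), Add(50, -25)) = Mul(Mul(Rational(1, 5), 11), 25) = Mul(Rational(11, 5), 25) = 55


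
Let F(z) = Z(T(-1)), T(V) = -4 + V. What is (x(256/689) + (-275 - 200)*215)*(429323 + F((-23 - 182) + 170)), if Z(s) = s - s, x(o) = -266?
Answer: -43958811293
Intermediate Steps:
Z(s) = 0
F(z) = 0
(x(256/689) + (-275 - 200)*215)*(429323 + F((-23 - 182) + 170)) = (-266 + (-275 - 200)*215)*(429323 + 0) = (-266 - 475*215)*429323 = (-266 - 102125)*429323 = -102391*429323 = -43958811293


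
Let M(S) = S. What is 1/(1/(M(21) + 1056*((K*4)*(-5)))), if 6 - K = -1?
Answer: -147819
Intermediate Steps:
K = 7 (K = 6 - 1*(-1) = 6 + 1 = 7)
1/(1/(M(21) + 1056*((K*4)*(-5)))) = 1/(1/(21 + 1056*((7*4)*(-5)))) = 1/(1/(21 + 1056*(28*(-5)))) = 1/(1/(21 + 1056*(-140))) = 1/(1/(21 - 147840)) = 1/(1/(-147819)) = 1/(-1/147819) = -147819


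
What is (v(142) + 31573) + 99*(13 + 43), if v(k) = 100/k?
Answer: 2635357/71 ≈ 37118.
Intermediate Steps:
(v(142) + 31573) + 99*(13 + 43) = (100/142 + 31573) + 99*(13 + 43) = (100*(1/142) + 31573) + 99*56 = (50/71 + 31573) + 5544 = 2241733/71 + 5544 = 2635357/71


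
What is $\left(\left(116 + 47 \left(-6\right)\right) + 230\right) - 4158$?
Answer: $-4094$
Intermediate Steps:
$\left(\left(116 + 47 \left(-6\right)\right) + 230\right) - 4158 = \left(\left(116 - 282\right) + 230\right) - 4158 = \left(-166 + 230\right) - 4158 = 64 - 4158 = -4094$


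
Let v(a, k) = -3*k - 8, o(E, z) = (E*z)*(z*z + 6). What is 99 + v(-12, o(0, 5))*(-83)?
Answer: 763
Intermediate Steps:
o(E, z) = E*z*(6 + z²) (o(E, z) = (E*z)*(z² + 6) = (E*z)*(6 + z²) = E*z*(6 + z²))
v(a, k) = -8 - 3*k
99 + v(-12, o(0, 5))*(-83) = 99 + (-8 - 0*5*(6 + 5²))*(-83) = 99 + (-8 - 0*5*(6 + 25))*(-83) = 99 + (-8 - 0*5*31)*(-83) = 99 + (-8 - 3*0)*(-83) = 99 + (-8 + 0)*(-83) = 99 - 8*(-83) = 99 + 664 = 763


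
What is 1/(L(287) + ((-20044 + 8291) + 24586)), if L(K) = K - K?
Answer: 1/12833 ≈ 7.7924e-5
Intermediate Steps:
L(K) = 0
1/(L(287) + ((-20044 + 8291) + 24586)) = 1/(0 + ((-20044 + 8291) + 24586)) = 1/(0 + (-11753 + 24586)) = 1/(0 + 12833) = 1/12833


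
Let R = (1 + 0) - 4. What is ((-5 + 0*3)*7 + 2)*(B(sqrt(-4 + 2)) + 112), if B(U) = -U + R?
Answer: -3597 + 33*I*sqrt(2) ≈ -3597.0 + 46.669*I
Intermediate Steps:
R = -3 (R = 1 - 4 = -3)
B(U) = -3 - U (B(U) = -U - 3 = -3 - U)
((-5 + 0*3)*7 + 2)*(B(sqrt(-4 + 2)) + 112) = ((-5 + 0*3)*7 + 2)*((-3 - sqrt(-4 + 2)) + 112) = ((-5 + 0)*7 + 2)*((-3 - sqrt(-2)) + 112) = (-5*7 + 2)*((-3 - I*sqrt(2)) + 112) = (-35 + 2)*((-3 - I*sqrt(2)) + 112) = -33*(109 - I*sqrt(2)) = -3597 + 33*I*sqrt(2)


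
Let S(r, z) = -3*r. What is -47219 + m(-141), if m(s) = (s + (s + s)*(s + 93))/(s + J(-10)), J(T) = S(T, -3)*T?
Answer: -6945658/147 ≈ -47249.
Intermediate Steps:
J(T) = -3*T**2 (J(T) = (-3*T)*T = -3*T**2)
m(s) = (s + 2*s*(93 + s))/(-300 + s) (m(s) = (s + (s + s)*(s + 93))/(s - 3*(-10)**2) = (s + (2*s)*(93 + s))/(s - 3*100) = (s + 2*s*(93 + s))/(s - 300) = (s + 2*s*(93 + s))/(-300 + s))
-47219 + m(-141) = -47219 - 141*(187 + 2*(-141))/(-300 - 141) = -47219 - 141*(187 - 282)/(-441) = -47219 - 141*(-1/441)*(-95) = -47219 - 4465/147 = -6945658/147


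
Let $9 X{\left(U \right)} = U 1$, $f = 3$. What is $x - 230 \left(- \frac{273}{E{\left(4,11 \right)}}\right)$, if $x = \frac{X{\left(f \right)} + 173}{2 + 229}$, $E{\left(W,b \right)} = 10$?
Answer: $\frac{4351867}{693} \approx 6279.8$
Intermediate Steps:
$X{\left(U \right)} = \frac{U}{9}$ ($X{\left(U \right)} = \frac{U 1}{9} = \frac{U}{9}$)
$x = \frac{520}{693}$ ($x = \frac{\frac{1}{9} \cdot 3 + 173}{2 + 229} = \frac{\frac{1}{3} + 173}{231} = \frac{520}{3} \cdot \frac{1}{231} = \frac{520}{693} \approx 0.75036$)
$x - 230 \left(- \frac{273}{E{\left(4,11 \right)}}\right) = \frac{520}{693} - 230 \left(- \frac{273}{10}\right) = \frac{520}{693} - 230 \left(\left(-273\right) \frac{1}{10}\right) = \frac{520}{693} - -6279 = \frac{520}{693} + 6279 = \frac{4351867}{693}$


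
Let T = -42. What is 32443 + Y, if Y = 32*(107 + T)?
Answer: 34523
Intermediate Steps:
Y = 2080 (Y = 32*(107 - 42) = 32*65 = 2080)
32443 + Y = 32443 + 2080 = 34523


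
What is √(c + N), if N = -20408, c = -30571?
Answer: I*√50979 ≈ 225.79*I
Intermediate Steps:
√(c + N) = √(-30571 - 20408) = √(-50979) = I*√50979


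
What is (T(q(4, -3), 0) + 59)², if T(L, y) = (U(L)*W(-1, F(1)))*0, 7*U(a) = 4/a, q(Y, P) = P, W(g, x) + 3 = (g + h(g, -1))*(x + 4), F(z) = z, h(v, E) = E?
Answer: 3481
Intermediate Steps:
W(g, x) = -3 + (-1 + g)*(4 + x) (W(g, x) = -3 + (g - 1)*(x + 4) = -3 + (-1 + g)*(4 + x))
U(a) = 4/(7*a) (U(a) = (4/a)/7 = 4/(7*a))
T(L, y) = 0 (T(L, y) = ((4/(7*L))*(-7 - 1*1 + 4*(-1) - 1*1))*0 = ((4/(7*L))*(-7 - 1 - 4 - 1))*0 = ((4/(7*L))*(-13))*0 = -52/(7*L)*0 = 0)
(T(q(4, -3), 0) + 59)² = (0 + 59)² = 59² = 3481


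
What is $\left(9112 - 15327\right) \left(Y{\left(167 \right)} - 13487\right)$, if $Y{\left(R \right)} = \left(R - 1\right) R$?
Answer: $-88470525$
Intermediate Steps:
$Y{\left(R \right)} = R \left(-1 + R\right)$ ($Y{\left(R \right)} = \left(-1 + R\right) R = R \left(-1 + R\right)$)
$\left(9112 - 15327\right) \left(Y{\left(167 \right)} - 13487\right) = \left(9112 - 15327\right) \left(167 \left(-1 + 167\right) - 13487\right) = - 6215 \left(167 \cdot 166 - 13487\right) = - 6215 \left(27722 - 13487\right) = \left(-6215\right) 14235 = -88470525$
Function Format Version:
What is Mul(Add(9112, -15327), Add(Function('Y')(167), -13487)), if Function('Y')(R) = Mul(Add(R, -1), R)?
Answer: -88470525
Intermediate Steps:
Function('Y')(R) = Mul(R, Add(-1, R)) (Function('Y')(R) = Mul(Add(-1, R), R) = Mul(R, Add(-1, R)))
Mul(Add(9112, -15327), Add(Function('Y')(167), -13487)) = Mul(Add(9112, -15327), Add(Mul(167, Add(-1, 167)), -13487)) = Mul(-6215, Add(Mul(167, 166), -13487)) = Mul(-6215, Add(27722, -13487)) = Mul(-6215, 14235) = -88470525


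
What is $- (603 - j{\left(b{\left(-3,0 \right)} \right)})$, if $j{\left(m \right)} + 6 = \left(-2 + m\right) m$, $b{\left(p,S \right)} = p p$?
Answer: $-546$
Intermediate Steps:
$b{\left(p,S \right)} = p^{2}$
$j{\left(m \right)} = -6 + m \left(-2 + m\right)$ ($j{\left(m \right)} = -6 + \left(-2 + m\right) m = -6 + m \left(-2 + m\right)$)
$- (603 - j{\left(b{\left(-3,0 \right)} \right)}) = - (603 - \left(-6 + \left(\left(-3\right)^{2}\right)^{2} - 2 \left(-3\right)^{2}\right)) = - (603 - \left(-6 + 9^{2} - 18\right)) = - (603 - \left(-6 + 81 - 18\right)) = - (603 - 57) = \left(-1\right) 546 = -546$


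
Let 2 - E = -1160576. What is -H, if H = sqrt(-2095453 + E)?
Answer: -15*I*sqrt(4155) ≈ -966.89*I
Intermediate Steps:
E = 1160578 (E = 2 - 1*(-1160576) = 2 + 1160576 = 1160578)
H = 15*I*sqrt(4155) (H = sqrt(-2095453 + 1160578) = sqrt(-934875) = 15*I*sqrt(4155) ≈ 966.89*I)
-H = -15*I*sqrt(4155)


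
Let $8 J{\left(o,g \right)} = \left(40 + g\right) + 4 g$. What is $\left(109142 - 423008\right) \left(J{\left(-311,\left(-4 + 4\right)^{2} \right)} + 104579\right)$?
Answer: $-32825361744$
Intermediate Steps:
$J{\left(o,g \right)} = 5 + \frac{5 g}{8}$ ($J{\left(o,g \right)} = \frac{\left(40 + g\right) + 4 g}{8} = \frac{40 + 5 g}{8} = 5 + \frac{5 g}{8}$)
$\left(109142 - 423008\right) \left(J{\left(-311,\left(-4 + 4\right)^{2} \right)} + 104579\right) = \left(109142 - 423008\right) \left(\left(5 + \frac{5 \left(-4 + 4\right)^{2}}{8}\right) + 104579\right) = - 313866 \left(\left(5 + \frac{5 \cdot 0^{2}}{8}\right) + 104579\right) = - 313866 \left(\left(5 + \frac{5}{8} \cdot 0\right) + 104579\right) = - 313866 \left(\left(5 + 0\right) + 104579\right) = - 313866 \left(5 + 104579\right) = \left(-313866\right) 104584 = -32825361744$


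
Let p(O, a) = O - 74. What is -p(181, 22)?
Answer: -107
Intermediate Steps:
p(O, a) = -74 + O
-p(181, 22) = -(-74 + 181) = -1*107 = -107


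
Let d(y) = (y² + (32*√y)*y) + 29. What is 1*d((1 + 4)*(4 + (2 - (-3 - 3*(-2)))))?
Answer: 254 + 480*√15 ≈ 2113.0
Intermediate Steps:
d(y) = 29 + y² + 32*y^(3/2) (d(y) = (y² + 32*y^(3/2)) + 29 = 29 + y² + 32*y^(3/2))
1*d((1 + 4)*(4 + (2 - (-3 - 3*(-2))))) = 1*(29 + ((1 + 4)*(4 + (2 - (-3 - 3*(-2)))))² + 32*((1 + 4)*(4 + (2 - (-3 - 3*(-2)))))^(3/2)) = 1*(29 + (5*(4 + (2 - (-3 + 6))))² + 32*(5*(4 + (2 - (-3 + 6))))^(3/2)) = 1*(29 + (5*(4 + (2 - 1*3)))² + 32*(5*(4 + (2 - 1*3)))^(3/2)) = 1*(29 + (5*(4 + (2 - 3)))² + 32*(5*(4 + (2 - 3)))^(3/2)) = 1*(29 + (5*(4 - 1))² + 32*(5*(4 - 1))^(3/2)) = 1*(29 + (5*3)² + 32*(5*3)^(3/2)) = 1*(29 + 15² + 32*15^(3/2)) = 1*(29 + 225 + 32*(15*√15)) = 1*(29 + 225 + 480*√15) = 1*(254 + 480*√15) = 254 + 480*√15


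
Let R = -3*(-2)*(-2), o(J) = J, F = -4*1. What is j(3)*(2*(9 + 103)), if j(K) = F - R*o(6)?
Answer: 15232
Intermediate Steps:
F = -4
R = -12 (R = 6*(-2) = -12)
j(K) = 68 (j(K) = -4 - (-12)*6 = -4 - 1*(-72) = -4 + 72 = 68)
j(3)*(2*(9 + 103)) = 68*(2*(9 + 103)) = 68*(2*112) = 68*224 = 15232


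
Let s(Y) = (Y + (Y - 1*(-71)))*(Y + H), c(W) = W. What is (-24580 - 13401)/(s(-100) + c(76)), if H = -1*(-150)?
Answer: 37981/6374 ≈ 5.9587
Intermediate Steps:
H = 150
s(Y) = (71 + 2*Y)*(150 + Y) (s(Y) = (Y + (Y - 1*(-71)))*(Y + 150) = (Y + (Y + 71))*(150 + Y) = (Y + (71 + Y))*(150 + Y) = (71 + 2*Y)*(150 + Y))
(-24580 - 13401)/(s(-100) + c(76)) = (-24580 - 13401)/((10650 + 2*(-100)² + 371*(-100)) + 76) = -37981/((10650 + 2*10000 - 37100) + 76) = -37981/((10650 + 20000 - 37100) + 76) = -37981/(-6450 + 76) = -37981/(-6374) = -37981*(-1/6374) = 37981/6374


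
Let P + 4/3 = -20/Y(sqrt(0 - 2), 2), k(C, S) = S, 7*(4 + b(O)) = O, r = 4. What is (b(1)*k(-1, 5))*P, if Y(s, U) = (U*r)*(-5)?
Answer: 225/14 ≈ 16.071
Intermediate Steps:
b(O) = -4 + O/7
Y(s, U) = -20*U (Y(s, U) = (U*4)*(-5) = (4*U)*(-5) = -20*U)
P = -5/6 (P = -4/3 - 20/((-20*2)) = -4/3 - 20/(-40) = -4/3 - 20*(-1/40) = -4/3 + 1/2 = -5/6 ≈ -0.83333)
(b(1)*k(-1, 5))*P = ((-4 + (1/7)*1)*5)*(-5/6) = ((-4 + 1/7)*5)*(-5/6) = -27/7*5*(-5/6) = -135/7*(-5/6) = 225/14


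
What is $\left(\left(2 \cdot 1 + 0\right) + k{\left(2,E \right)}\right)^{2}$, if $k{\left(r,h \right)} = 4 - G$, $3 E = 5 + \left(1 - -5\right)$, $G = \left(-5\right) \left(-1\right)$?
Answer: $1$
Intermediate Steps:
$G = 5$
$E = \frac{11}{3}$ ($E = \frac{5 + \left(1 - -5\right)}{3} = \frac{5 + \left(1 + 5\right)}{3} = \frac{5 + 6}{3} = \frac{1}{3} \cdot 11 = \frac{11}{3} \approx 3.6667$)
$k{\left(r,h \right)} = -1$ ($k{\left(r,h \right)} = 4 - 5 = -1$)
$\left(\left(2 \cdot 1 + 0\right) + k{\left(2,E \right)}\right)^{2} = \left(\left(2 \cdot 1 + 0\right) - 1\right)^{2} = \left(\left(2 + 0\right) - 1\right)^{2} = \left(2 - 1\right)^{2} = 1^{2} = 1$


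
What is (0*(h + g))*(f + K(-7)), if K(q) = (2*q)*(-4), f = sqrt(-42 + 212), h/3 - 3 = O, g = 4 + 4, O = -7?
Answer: 0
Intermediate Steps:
g = 8
h = -12 (h = 9 + 3*(-7) = 9 - 21 = -12)
f = sqrt(170) ≈ 13.038
K(q) = -8*q
(0*(h + g))*(f + K(-7)) = (0*(-12 + 8))*(sqrt(170) - 8*(-7)) = (0*(-4))*(sqrt(170) + 56) = 0*(56 + sqrt(170)) = 0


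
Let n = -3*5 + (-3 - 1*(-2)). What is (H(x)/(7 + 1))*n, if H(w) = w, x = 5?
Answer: -10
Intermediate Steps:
n = -16 (n = -15 + (-3 + 2) = -15 - 1 = -16)
(H(x)/(7 + 1))*n = (5/(7 + 1))*(-16) = (5/8)*(-16) = -10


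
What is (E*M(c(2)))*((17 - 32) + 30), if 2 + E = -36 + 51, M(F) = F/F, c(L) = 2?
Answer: 195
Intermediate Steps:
M(F) = 1
E = 13 (E = -2 + (-36 + 51) = -2 + 15 = 13)
(E*M(c(2)))*((17 - 32) + 30) = (13*1)*((17 - 32) + 30) = 13*(-15 + 30) = 13*15 = 195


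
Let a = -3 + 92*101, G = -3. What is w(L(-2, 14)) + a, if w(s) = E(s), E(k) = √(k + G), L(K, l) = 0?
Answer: 9289 + I*√3 ≈ 9289.0 + 1.732*I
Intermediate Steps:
a = 9289 (a = -3 + 9292 = 9289)
E(k) = √(-3 + k) (E(k) = √(k - 3) = √(-3 + k))
w(s) = √(-3 + s)
w(L(-2, 14)) + a = √(-3 + 0) + 9289 = √(-3) + 9289 = I*√3 + 9289 = 9289 + I*√3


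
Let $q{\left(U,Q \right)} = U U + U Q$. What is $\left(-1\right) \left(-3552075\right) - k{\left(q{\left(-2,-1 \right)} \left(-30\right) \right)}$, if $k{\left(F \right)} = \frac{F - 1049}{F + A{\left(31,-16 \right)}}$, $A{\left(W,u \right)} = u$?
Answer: $\frac{696205471}{196} \approx 3.5521 \cdot 10^{6}$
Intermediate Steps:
$q{\left(U,Q \right)} = U^{2} + Q U$
$k{\left(F \right)} = \frac{-1049 + F}{-16 + F}$ ($k{\left(F \right)} = \frac{F - 1049}{F - 16} = \frac{-1049 + F}{-16 + F}$)
$\left(-1\right) \left(-3552075\right) - k{\left(q{\left(-2,-1 \right)} \left(-30\right) \right)} = \left(-1\right) \left(-3552075\right) - \frac{-1049 + - 2 \left(-1 - 2\right) \left(-30\right)}{-16 + - 2 \left(-1 - 2\right) \left(-30\right)} = 3552075 - \frac{-1049 + \left(-2\right) \left(-3\right) \left(-30\right)}{-16 + \left(-2\right) \left(-3\right) \left(-30\right)} = 3552075 - \frac{-1049 + 6 \left(-30\right)}{-16 + 6 \left(-30\right)} = 3552075 - \frac{-1049 - 180}{-16 - 180} = 3552075 - \frac{1}{-196} \left(-1229\right) = 3552075 - \left(- \frac{1}{196}\right) \left(-1229\right) = 3552075 - \frac{1229}{196} = \frac{696205471}{196}$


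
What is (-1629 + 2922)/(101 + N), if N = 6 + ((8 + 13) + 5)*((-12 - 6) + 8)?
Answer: -431/51 ≈ -8.4510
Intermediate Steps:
N = -254 (N = 6 + (21 + 5)*(-18 + 8) = 6 + 26*(-10) = 6 - 260 = -254)
(-1629 + 2922)/(101 + N) = (-1629 + 2922)/(101 - 254) = 1293/(-153) = 1293*(-1/153) = -431/51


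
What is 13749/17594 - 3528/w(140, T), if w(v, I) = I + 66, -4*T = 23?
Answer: -244973019/4240154 ≈ -57.775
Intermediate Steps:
T = -23/4 (T = -1/4*23 = -23/4 ≈ -5.7500)
w(v, I) = 66 + I
13749/17594 - 3528/w(140, T) = 13749/17594 - 3528/(66 - 23/4) = 13749*(1/17594) - 3528/241/4 = 13749/17594 - 3528*4/241 = 13749/17594 - 14112/241 = -244973019/4240154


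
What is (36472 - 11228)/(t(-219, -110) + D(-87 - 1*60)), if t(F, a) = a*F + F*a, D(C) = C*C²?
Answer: -25244/3128343 ≈ -0.0080694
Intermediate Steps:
D(C) = C³
t(F, a) = 2*F*a (t(F, a) = F*a + F*a = 2*F*a)
(36472 - 11228)/(t(-219, -110) + D(-87 - 1*60)) = (36472 - 11228)/(2*(-219)*(-110) + (-87 - 1*60)³) = 25244/(48180 + (-87 - 60)³) = 25244/(48180 + (-147)³) = 25244/(48180 - 3176523) = 25244/(-3128343) = 25244*(-1/3128343) = -25244/3128343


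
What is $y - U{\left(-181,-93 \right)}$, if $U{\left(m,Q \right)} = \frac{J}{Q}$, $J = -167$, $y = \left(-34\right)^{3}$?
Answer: $- \frac{3655439}{93} \approx -39306.0$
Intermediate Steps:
$y = -39304$
$U{\left(m,Q \right)} = - \frac{167}{Q}$
$y - U{\left(-181,-93 \right)} = -39304 - - \frac{167}{-93} = -39304 - \left(-167\right) \left(- \frac{1}{93}\right) = -39304 - \frac{167}{93} = - \frac{3655439}{93}$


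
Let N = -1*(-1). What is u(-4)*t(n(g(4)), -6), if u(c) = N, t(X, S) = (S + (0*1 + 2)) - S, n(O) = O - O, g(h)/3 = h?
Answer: 2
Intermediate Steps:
g(h) = 3*h
n(O) = 0
N = 1
t(X, S) = 2 (t(X, S) = (S + (0 + 2)) - S = (S + 2) - S = (2 + S) - S = 2)
u(c) = 1
u(-4)*t(n(g(4)), -6) = 1*2 = 2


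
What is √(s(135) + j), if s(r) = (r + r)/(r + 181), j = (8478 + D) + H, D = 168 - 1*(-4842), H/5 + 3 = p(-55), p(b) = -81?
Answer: 3*√36250098/158 ≈ 114.32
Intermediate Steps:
H = -420 (H = -15 + 5*(-81) = -15 - 405 = -420)
D = 5010 (D = 168 + 4842 = 5010)
j = 13068 (j = (8478 + 5010) - 420 = 13488 - 420 = 13068)
s(r) = 2*r/(181 + r) (s(r) = (2*r)/(181 + r) = 2*r/(181 + r))
√(s(135) + j) = √(2*135/(181 + 135) + 13068) = √(2*135/316 + 13068) = √(2*135*(1/316) + 13068) = √(135/158 + 13068) = √(2064879/158) = 3*√36250098/158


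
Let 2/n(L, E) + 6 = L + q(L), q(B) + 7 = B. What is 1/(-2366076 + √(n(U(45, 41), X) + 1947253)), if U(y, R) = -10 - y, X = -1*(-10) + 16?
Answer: -291027348/688592583934331 - √29459990391/688592583934331 ≈ -4.2289e-7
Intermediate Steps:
q(B) = -7 + B
X = 26 (X = 10 + 16 = 26)
n(L, E) = 2/(-13 + 2*L) (n(L, E) = 2/(-6 + (L + (-7 + L))) = 2/(-6 + (-7 + 2*L)) = 2/(-13 + 2*L))
1/(-2366076 + √(n(U(45, 41), X) + 1947253)) = 1/(-2366076 + √(2/(-13 + 2*(-10 - 1*45)) + 1947253)) = 1/(-2366076 + √(2/(-13 + 2*(-10 - 45)) + 1947253)) = 1/(-2366076 + √(2/(-13 + 2*(-55)) + 1947253)) = 1/(-2366076 + √(2/(-13 - 110) + 1947253)) = 1/(-2366076 + √(2/(-123) + 1947253)) = 1/(-2366076 + √(2*(-1/123) + 1947253)) = 1/(-2366076 + √(-2/123 + 1947253)) = 1/(-2366076 + √(239512117/123)) = 1/(-2366076 + √29459990391/123)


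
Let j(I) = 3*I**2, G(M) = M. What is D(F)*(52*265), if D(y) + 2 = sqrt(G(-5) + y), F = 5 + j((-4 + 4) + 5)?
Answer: -27560 + 68900*sqrt(3) ≈ 91778.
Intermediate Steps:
F = 80 (F = 5 + 3*((-4 + 4) + 5)**2 = 5 + 3*(0 + 5)**2 = 5 + 3*5**2 = 5 + 3*25 = 5 + 75 = 80)
D(y) = -2 + sqrt(-5 + y)
D(F)*(52*265) = (-2 + sqrt(-5 + 80))*(52*265) = (-2 + sqrt(75))*13780 = (-2 + 5*sqrt(3))*13780 = -27560 + 68900*sqrt(3)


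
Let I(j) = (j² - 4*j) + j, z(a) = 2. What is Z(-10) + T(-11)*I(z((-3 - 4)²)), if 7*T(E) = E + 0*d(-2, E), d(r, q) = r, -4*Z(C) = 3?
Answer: 67/28 ≈ 2.3929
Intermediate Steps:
Z(C) = -¾ (Z(C) = -¼*3 = -¾)
I(j) = j² - 3*j
T(E) = E/7 (T(E) = (E + 0*(-2))/7 = (E + 0)/7 = E/7)
Z(-10) + T(-11)*I(z((-3 - 4)²)) = -¾ + ((⅐)*(-11))*(2*(-3 + 2)) = -¾ - 22*(-1)/7 = -¾ - 11/7*(-2) = -¾ + 22/7 = 67/28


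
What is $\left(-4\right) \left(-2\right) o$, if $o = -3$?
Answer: $-24$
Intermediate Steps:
$\left(-4\right) \left(-2\right) o = \left(-4\right) \left(-2\right) \left(-3\right) = 8 \left(-3\right) = -24$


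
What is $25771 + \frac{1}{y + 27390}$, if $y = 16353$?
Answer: $\frac{1127300854}{43743} \approx 25771.0$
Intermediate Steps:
$25771 + \frac{1}{y + 27390} = 25771 + \frac{1}{16353 + 27390} = 25771 + \frac{1}{43743} = \frac{1127300854}{43743}$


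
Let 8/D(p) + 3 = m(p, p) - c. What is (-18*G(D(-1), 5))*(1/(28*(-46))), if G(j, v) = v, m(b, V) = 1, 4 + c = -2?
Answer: 45/644 ≈ 0.069876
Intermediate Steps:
c = -6 (c = -4 - 2 = -6)
D(p) = 2 (D(p) = 8/(-3 + (1 - 1*(-6))) = 8/(-3 + (1 + 6)) = 8/(-3 + 7) = 8/4 = 8*(1/4) = 2)
(-18*G(D(-1), 5))*(1/(28*(-46))) = (-18*5)*(1/(28*(-46))) = -45*(-1)/(14*46) = -90*(-1/1288) = 45/644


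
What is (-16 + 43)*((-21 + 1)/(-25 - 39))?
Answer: 135/16 ≈ 8.4375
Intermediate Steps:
(-16 + 43)*((-21 + 1)/(-25 - 39)) = 27*(-20/(-64)) = 27*(-20*(-1/64)) = 27*(5/16) = 135/16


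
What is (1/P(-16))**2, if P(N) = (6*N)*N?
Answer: 1/2359296 ≈ 4.2386e-7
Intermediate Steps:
P(N) = 6*N**2
(1/P(-16))**2 = (1/(6*(-16)**2))**2 = (1/(6*256))**2 = (1/1536)**2 = 1/2359296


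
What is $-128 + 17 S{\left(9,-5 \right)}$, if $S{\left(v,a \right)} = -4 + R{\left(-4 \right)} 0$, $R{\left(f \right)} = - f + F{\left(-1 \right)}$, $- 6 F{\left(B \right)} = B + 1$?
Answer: $-196$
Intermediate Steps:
$F{\left(B \right)} = - \frac{1}{6} - \frac{B}{6}$ ($F{\left(B \right)} = - \frac{B + 1}{6} = - \frac{1 + B}{6} = - \frac{1}{6} - \frac{B}{6}$)
$R{\left(f \right)} = - f$ ($R{\left(f \right)} = - f - 0 = - f + \left(- \frac{1}{6} + \frac{1}{6}\right) = - f + 0 = - f$)
$S{\left(v,a \right)} = -4$ ($S{\left(v,a \right)} = -4 + \left(-1\right) \left(-4\right) 0 = -4 + 4 \cdot 0 = -4 + 0 = -4$)
$-128 + 17 S{\left(9,-5 \right)} = -128 + 17 \left(-4\right) = -128 - 68 = -196$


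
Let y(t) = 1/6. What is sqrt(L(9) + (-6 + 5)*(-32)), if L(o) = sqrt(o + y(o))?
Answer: sqrt(1152 + 6*sqrt(330))/6 ≈ 5.9184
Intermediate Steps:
y(t) = 1/6
L(o) = sqrt(1/6 + o) (L(o) = sqrt(o + 1/6) = sqrt(1/6 + o))
sqrt(L(9) + (-6 + 5)*(-32)) = sqrt(sqrt(6 + 36*9)/6 + (-6 + 5)*(-32)) = sqrt(sqrt(6 + 324)/6 - 1*(-32)) = sqrt(sqrt(330)/6 + 32) = sqrt(32 + sqrt(330)/6)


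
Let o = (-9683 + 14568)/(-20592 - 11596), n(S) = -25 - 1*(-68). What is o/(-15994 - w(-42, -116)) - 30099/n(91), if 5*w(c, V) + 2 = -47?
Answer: -77429590607377/110617377364 ≈ -699.98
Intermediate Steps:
w(c, V) = -49/5 (w(c, V) = -2/5 + (1/5)*(-47) = -2/5 - 47/5 = -49/5)
n(S) = 43 (n(S) = -25 + 68 = 43)
o = -4885/32188 (o = 4885/(-32188) = 4885*(-1/32188) = -4885/32188 ≈ -0.15176)
o/(-15994 - w(-42, -116)) - 30099/n(91) = -4885/(32188*(-15994 - 1*(-49/5))) - 30099/43 = -4885/(32188*(-15994 + 49/5)) - 30099*1/43 = -4885/(32188*(-79921/5)) - 30099/43 = -4885/32188*(-5/79921) - 30099/43 = 24425/2572497148 - 30099/43 = -77429590607377/110617377364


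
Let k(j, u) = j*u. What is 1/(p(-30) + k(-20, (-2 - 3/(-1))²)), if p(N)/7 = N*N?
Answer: 1/6280 ≈ 0.00015924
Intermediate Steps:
p(N) = 7*N² (p(N) = 7*(N*N) = 7*N²)
1/(p(-30) + k(-20, (-2 - 3/(-1))²)) = 1/(7*(-30)² - 20*(-2 - 3/(-1))²) = 1/(7*900 - 20*(-2 - 3*(-1))²) = 1/(6300 - 20*(-2 + 3)²) = 1/(6300 - 20*1²) = 1/(6300 - 20*1) = 1/(6300 - 20) = 1/6280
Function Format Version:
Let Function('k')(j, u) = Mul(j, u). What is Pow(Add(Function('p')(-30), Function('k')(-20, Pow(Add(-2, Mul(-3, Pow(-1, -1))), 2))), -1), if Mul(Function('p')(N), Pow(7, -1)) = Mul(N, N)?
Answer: Rational(1, 6280) ≈ 0.00015924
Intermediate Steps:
Function('p')(N) = Mul(7, Pow(N, 2)) (Function('p')(N) = Mul(7, Mul(N, N)) = Mul(7, Pow(N, 2)))
Pow(Add(Function('p')(-30), Function('k')(-20, Pow(Add(-2, Mul(-3, Pow(-1, -1))), 2))), -1) = Pow(Add(Mul(7, Pow(-30, 2)), Mul(-20, Pow(Add(-2, Mul(-3, Pow(-1, -1))), 2))), -1) = Pow(Add(Mul(7, 900), Mul(-20, Pow(Add(-2, Mul(-3, -1)), 2))), -1) = Pow(Add(6300, Mul(-20, Pow(Add(-2, 3), 2))), -1) = Pow(Add(6300, Mul(-20, Pow(1, 2))), -1) = Pow(Add(6300, Mul(-20, 1)), -1) = Pow(Add(6300, -20), -1) = Pow(6280, -1) = Rational(1, 6280)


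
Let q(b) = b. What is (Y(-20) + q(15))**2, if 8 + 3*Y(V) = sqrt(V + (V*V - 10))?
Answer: (37 + sqrt(370))**2/9 ≈ 351.38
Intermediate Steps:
Y(V) = -8/3 + sqrt(-10 + V + V**2)/3 (Y(V) = -8/3 + sqrt(V + (V*V - 10))/3 = -8/3 + sqrt(V + (V**2 - 10))/3 = -8/3 + sqrt(V + (-10 + V**2))/3 = -8/3 + sqrt(-10 + V + V**2)/3)
(Y(-20) + q(15))**2 = ((-8/3 + sqrt(-10 - 20 + (-20)**2)/3) + 15)**2 = ((-8/3 + sqrt(-10 - 20 + 400)/3) + 15)**2 = ((-8/3 + sqrt(370)/3) + 15)**2 = (37/3 + sqrt(370)/3)**2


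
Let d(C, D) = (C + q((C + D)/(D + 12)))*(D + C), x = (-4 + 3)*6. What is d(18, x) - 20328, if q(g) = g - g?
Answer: -20112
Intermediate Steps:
q(g) = 0
x = -6 (x = -1*6 = -6)
d(C, D) = C*(C + D) (d(C, D) = (C + 0)*(D + C) = C*(C + D))
d(18, x) - 20328 = 18*(18 - 6) - 20328 = 18*12 - 20328 = 216 - 20328 = -20112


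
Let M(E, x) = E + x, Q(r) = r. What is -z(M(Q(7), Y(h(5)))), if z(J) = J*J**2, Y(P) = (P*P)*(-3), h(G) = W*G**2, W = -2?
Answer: 420694852157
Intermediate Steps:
h(G) = -2*G**2
Y(P) = -3*P**2 (Y(P) = P**2*(-3) = -3*P**2)
z(J) = J**3
-z(M(Q(7), Y(h(5)))) = -(7 - 3*(-2*5**2)**2)**3 = -(7 - 3*(-2*25)**2)**3 = -(7 - 3*(-50)**2)**3 = -(7 - 3*2500)**3 = -(7 - 7500)**3 = -1*(-7493)**3 = -1*(-420694852157) = 420694852157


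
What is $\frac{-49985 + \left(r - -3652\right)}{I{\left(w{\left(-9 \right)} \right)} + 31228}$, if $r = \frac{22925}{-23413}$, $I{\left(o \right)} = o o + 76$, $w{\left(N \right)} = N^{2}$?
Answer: $- \frac{1084817454}{886533245} \approx -1.2237$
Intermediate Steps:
$I{\left(o \right)} = 76 + o^{2}$ ($I{\left(o \right)} = o^{2} + 76 = 76 + o^{2}$)
$r = - \frac{22925}{23413}$ ($r = 22925 \left(- \frac{1}{23413}\right) = - \frac{22925}{23413} \approx -0.97916$)
$\frac{-49985 + \left(r - -3652\right)}{I{\left(w{\left(-9 \right)} \right)} + 31228} = \frac{-49985 - - \frac{85481351}{23413}}{\left(76 + \left(\left(-9\right)^{2}\right)^{2}\right) + 31228} = \frac{-49985 + \left(- \frac{22925}{23413} + 3652\right)}{\left(76 + 81^{2}\right) + 31228} = \frac{-49985 + \frac{85481351}{23413}}{\left(76 + 6561\right) + 31228} = - \frac{1084817454}{23413 \left(6637 + 31228\right)} = - \frac{1084817454}{23413 \cdot 37865} = \left(- \frac{1084817454}{23413}\right) \frac{1}{37865} = - \frac{1084817454}{886533245}$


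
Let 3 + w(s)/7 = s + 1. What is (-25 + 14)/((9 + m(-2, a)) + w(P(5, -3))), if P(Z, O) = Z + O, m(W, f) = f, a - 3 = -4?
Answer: -11/8 ≈ -1.3750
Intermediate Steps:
a = -1 (a = 3 - 4 = -1)
P(Z, O) = O + Z
w(s) = -14 + 7*s (w(s) = -21 + 7*(s + 1) = -21 + 7*(1 + s) = -21 + (7 + 7*s) = -14 + 7*s)
(-25 + 14)/((9 + m(-2, a)) + w(P(5, -3))) = (-25 + 14)/((9 - 1) + (-14 + 7*(-3 + 5))) = -11/(8 + (-14 + 7*2)) = -11/(8 + (-14 + 14)) = -11/(8 + 0) = -11/8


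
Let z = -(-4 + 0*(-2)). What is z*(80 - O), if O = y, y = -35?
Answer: 460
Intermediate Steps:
O = -35
z = 4 (z = -(-4 + 0) = -1*(-4) = 4)
z*(80 - O) = 4*(80 - 1*(-35)) = 4*(80 + 35) = 4*115 = 460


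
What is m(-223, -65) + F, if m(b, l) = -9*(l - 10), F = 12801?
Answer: 13476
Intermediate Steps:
m(b, l) = 90 - 9*l (m(b, l) = -9*(-10 + l) = 90 - 9*l)
m(-223, -65) + F = (90 - 9*(-65)) + 12801 = (90 + 585) + 12801 = 675 + 12801 = 13476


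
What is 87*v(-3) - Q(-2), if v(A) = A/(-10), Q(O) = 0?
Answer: 261/10 ≈ 26.100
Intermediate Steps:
v(A) = -A/10 (v(A) = A*(-1/10) = -A/10)
87*v(-3) - Q(-2) = 87*(-1/10*(-3)) - 1*0 = 87*(3/10) + 0 = 261/10 + 0 = 261/10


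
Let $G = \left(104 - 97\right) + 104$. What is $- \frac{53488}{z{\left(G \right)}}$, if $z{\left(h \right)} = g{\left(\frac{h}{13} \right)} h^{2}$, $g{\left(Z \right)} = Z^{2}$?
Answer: $- \frac{9039472}{151807041} \approx -0.059546$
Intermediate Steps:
$G = 111$ ($G = 7 + 104 = 111$)
$z{\left(h \right)} = \frac{h^{4}}{169}$ ($z{\left(h \right)} = \left(\frac{h}{13}\right)^{2} h^{2} = \frac{h^{2}}{169} h^{2} = \frac{h^{4}}{169}$)
$- \frac{53488}{z{\left(G \right)}} = - \frac{53488}{\frac{1}{169} \cdot 111^{4}} = - \frac{53488}{\frac{1}{169} \cdot 151807041} = - \frac{53488}{\frac{151807041}{169}} = \left(-53488\right) \frac{169}{151807041} = - \frac{9039472}{151807041}$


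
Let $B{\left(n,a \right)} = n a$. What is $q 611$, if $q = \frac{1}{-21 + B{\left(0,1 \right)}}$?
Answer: $- \frac{611}{21} \approx -29.095$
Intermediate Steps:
$B{\left(n,a \right)} = a n$
$q = - \frac{1}{21}$ ($q = \frac{1}{-21 + 1 \cdot 0} = \frac{1}{-21 + 0} = \frac{1}{-21} = - \frac{1}{21} \approx -0.047619$)
$q 611 = \left(- \frac{1}{21}\right) 611 = - \frac{611}{21}$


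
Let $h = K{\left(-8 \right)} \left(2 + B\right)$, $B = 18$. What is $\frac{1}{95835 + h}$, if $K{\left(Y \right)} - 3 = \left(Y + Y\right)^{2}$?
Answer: $\frac{1}{101015} \approx 9.8995 \cdot 10^{-6}$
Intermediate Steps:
$K{\left(Y \right)} = 3 + 4 Y^{2}$ ($K{\left(Y \right)} = 3 + \left(Y + Y\right)^{2} = 3 + \left(2 Y\right)^{2} = 3 + 4 Y^{2}$)
$h = 5180$ ($h = \left(3 + 4 \left(-8\right)^{2}\right) \left(2 + 18\right) = \left(3 + 4 \cdot 64\right) 20 = \left(3 + 256\right) 20 = 259 \cdot 20 = 5180$)
$\frac{1}{95835 + h} = \frac{1}{95835 + 5180} = \frac{1}{101015}$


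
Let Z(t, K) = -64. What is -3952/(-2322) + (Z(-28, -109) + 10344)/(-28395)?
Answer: 981632/732591 ≈ 1.3399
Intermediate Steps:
-3952/(-2322) + (Z(-28, -109) + 10344)/(-28395) = -3952/(-2322) + (-64 + 10344)/(-28395) = -3952*(-1/2322) + 10280*(-1/28395) = 1976/1161 - 2056/5679 = 981632/732591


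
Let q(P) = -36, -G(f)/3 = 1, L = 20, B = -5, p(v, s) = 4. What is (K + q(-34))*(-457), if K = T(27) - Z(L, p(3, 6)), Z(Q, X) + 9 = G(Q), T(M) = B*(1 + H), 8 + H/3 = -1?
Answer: -48442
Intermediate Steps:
H = -27 (H = -24 + 3*(-1) = -24 - 3 = -27)
G(f) = -3 (G(f) = -3*1 = -3)
T(M) = 130 (T(M) = -5*(1 - 27) = -5*(-26) = 130)
Z(Q, X) = -12 (Z(Q, X) = -9 - 3 = -12)
K = 142 (K = 130 - 1*(-12) = 130 + 12 = 142)
(K + q(-34))*(-457) = (142 - 36)*(-457) = 106*(-457) = -48442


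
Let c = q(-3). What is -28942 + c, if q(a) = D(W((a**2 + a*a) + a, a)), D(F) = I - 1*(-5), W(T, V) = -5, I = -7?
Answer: -28944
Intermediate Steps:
D(F) = -2 (D(F) = -7 - 1*(-5) = -7 + 5 = -2)
q(a) = -2
c = -2
-28942 + c = -28942 - 2 = -28944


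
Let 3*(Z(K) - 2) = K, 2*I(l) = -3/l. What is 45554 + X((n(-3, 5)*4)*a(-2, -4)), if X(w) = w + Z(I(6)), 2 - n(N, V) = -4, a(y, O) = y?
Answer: 546095/12 ≈ 45508.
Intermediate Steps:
I(l) = -3/(2*l) (I(l) = (-3/l)/2 = -3/(2*l))
Z(K) = 2 + K/3
n(N, V) = 6 (n(N, V) = 2 - 1*(-4) = 2 + 4 = 6)
X(w) = 23/12 + w (X(w) = w + (2 + (-3/2/6)/3) = w + (2 + (-3/2*⅙)/3) = w + (2 + (⅓)*(-¼)) = w + (2 - 1/12) = w + 23/12 = 23/12 + w)
45554 + X((n(-3, 5)*4)*a(-2, -4)) = 45554 + (23/12 + (6*4)*(-2)) = 45554 + (23/12 + 24*(-2)) = 45554 + (23/12 - 48) = 45554 - 553/12 = 546095/12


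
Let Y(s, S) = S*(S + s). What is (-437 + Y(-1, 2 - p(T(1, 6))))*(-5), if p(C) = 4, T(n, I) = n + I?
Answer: 2155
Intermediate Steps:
T(n, I) = I + n
(-437 + Y(-1, 2 - p(T(1, 6))))*(-5) = (-437 + (2 - 1*4)*((2 - 1*4) - 1))*(-5) = (-437 + (2 - 4)*((2 - 4) - 1))*(-5) = (-437 - 2*(-2 - 1))*(-5) = (-437 - 2*(-3))*(-5) = (-437 + 6)*(-5) = -431*(-5) = 2155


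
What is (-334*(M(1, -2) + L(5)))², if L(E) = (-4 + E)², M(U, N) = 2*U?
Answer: 1004004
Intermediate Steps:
(-334*(M(1, -2) + L(5)))² = (-334*(2*1 + (-4 + 5)²))² = (-334*(2 + 1²))² = (-334*(2 + 1))² = (-334*3)² = (-1002)² = 1004004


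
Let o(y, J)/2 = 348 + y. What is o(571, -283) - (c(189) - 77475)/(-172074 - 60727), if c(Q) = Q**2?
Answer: 427846484/232801 ≈ 1837.8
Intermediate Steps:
o(y, J) = 696 + 2*y (o(y, J) = 2*(348 + y) = 696 + 2*y)
o(571, -283) - (c(189) - 77475)/(-172074 - 60727) = (696 + 2*571) - (189**2 - 77475)/(-172074 - 60727) = (696 + 1142) - (35721 - 77475)/(-232801) = 1838 - (-41754)*(-1)/232801 = 1838 - 1*41754/232801 = 1838 - 41754/232801 = 427846484/232801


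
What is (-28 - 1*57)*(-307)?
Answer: 26095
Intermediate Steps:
(-28 - 1*57)*(-307) = (-28 - 57)*(-307) = -85*(-307) = 26095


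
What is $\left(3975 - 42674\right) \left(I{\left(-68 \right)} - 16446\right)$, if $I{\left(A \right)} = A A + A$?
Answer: $460131110$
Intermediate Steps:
$I{\left(A \right)} = A + A^{2}$ ($I{\left(A \right)} = A^{2} + A = A + A^{2}$)
$\left(3975 - 42674\right) \left(I{\left(-68 \right)} - 16446\right) = \left(3975 - 42674\right) \left(- 68 \left(1 - 68\right) - 16446\right) = - 38699 \left(\left(-68\right) \left(-67\right) - 16446\right) = - 38699 \left(4556 - 16446\right) = \left(-38699\right) \left(-11890\right) = 460131110$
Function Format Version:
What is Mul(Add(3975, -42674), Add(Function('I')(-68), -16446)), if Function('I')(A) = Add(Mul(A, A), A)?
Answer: 460131110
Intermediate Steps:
Function('I')(A) = Add(A, Pow(A, 2)) (Function('I')(A) = Add(Pow(A, 2), A) = Add(A, Pow(A, 2)))
Mul(Add(3975, -42674), Add(Function('I')(-68), -16446)) = Mul(Add(3975, -42674), Add(Mul(-68, Add(1, -68)), -16446)) = Mul(-38699, Add(Mul(-68, -67), -16446)) = Mul(-38699, Add(4556, -16446)) = Mul(-38699, -11890) = 460131110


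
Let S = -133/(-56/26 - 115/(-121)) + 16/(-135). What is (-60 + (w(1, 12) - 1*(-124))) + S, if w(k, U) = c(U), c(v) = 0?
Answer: 14856149/85185 ≈ 174.40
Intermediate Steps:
w(k, U) = 0
S = 9404309/85185 (S = -133/(-56*1/26 - 115*(-1/121)) + 16*(-1/135) = -133/(-28/13 + 115/121) - 16/135 = -133/(-1893/1573) - 16/135 = -133*(-1573/1893) - 16/135 = 209209/1893 - 16/135 = 9404309/85185 ≈ 110.40)
(-60 + (w(1, 12) - 1*(-124))) + S = (-60 + (0 - 1*(-124))) + 9404309/85185 = (-60 + (0 + 124)) + 9404309/85185 = (-60 + 124) + 9404309/85185 = 64 + 9404309/85185 = 14856149/85185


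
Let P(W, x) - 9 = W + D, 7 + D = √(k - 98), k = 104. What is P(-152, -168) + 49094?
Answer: 48944 + √6 ≈ 48946.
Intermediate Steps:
D = -7 + √6 (D = -7 + √(104 - 98) = -7 + √6 ≈ -4.5505)
P(W, x) = 2 + W + √6 (P(W, x) = 9 + (W + (-7 + √6)) = 9 + (-7 + W + √6) = 2 + W + √6)
P(-152, -168) + 49094 = (2 - 152 + √6) + 49094 = (-150 + √6) + 49094 = 48944 + √6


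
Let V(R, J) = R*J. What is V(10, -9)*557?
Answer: -50130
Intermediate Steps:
V(R, J) = J*R
V(10, -9)*557 = -9*10*557 = -90*557 = -50130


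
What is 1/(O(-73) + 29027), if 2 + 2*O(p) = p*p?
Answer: 2/63381 ≈ 3.1555e-5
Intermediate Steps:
O(p) = -1 + p²/2 (O(p) = -1 + (p*p)/2 = -1 + p²/2)
1/(O(-73) + 29027) = 1/((-1 + (½)*(-73)²) + 29027) = 1/((-1 + (½)*5329) + 29027) = 1/((-1 + 5329/2) + 29027) = 1/(5327/2 + 29027) = 1/(63381/2) = 2/63381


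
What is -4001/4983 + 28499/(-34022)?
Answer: -278132539/169531626 ≈ -1.6406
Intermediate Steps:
-4001/4983 + 28499/(-34022) = -4001*1/4983 + 28499*(-1/34022) = -4001/4983 - 28499/34022 = -278132539/169531626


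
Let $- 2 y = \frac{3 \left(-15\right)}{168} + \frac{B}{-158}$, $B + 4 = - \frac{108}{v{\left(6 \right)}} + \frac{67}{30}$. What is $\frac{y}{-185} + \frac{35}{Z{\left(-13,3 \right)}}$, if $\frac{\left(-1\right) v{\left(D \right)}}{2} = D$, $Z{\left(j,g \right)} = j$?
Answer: $- \frac{859632569}{319191600} \approx -2.6932$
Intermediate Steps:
$v{\left(D \right)} = - 2 D$
$B = \frac{217}{30}$ ($B = -4 + \left(- \frac{108}{\left(-2\right) 6} + \frac{67}{30}\right) = -4 + \left(- \frac{108}{-12} + 67 \cdot \frac{1}{30}\right) = -4 + \left(\left(-108\right) \left(- \frac{1}{12}\right) + \frac{67}{30}\right) = -4 + \left(9 + \frac{67}{30}\right) = -4 + \frac{337}{30} = \frac{217}{30} \approx 7.2333$)
$y = \frac{20813}{132720}$ ($y = - \frac{\frac{3 \left(-15\right)}{168} + \frac{217}{30 \left(-158\right)}}{2} = - \frac{\left(-45\right) \frac{1}{168} + \frac{217}{30} \left(- \frac{1}{158}\right)}{2} = - \frac{- \frac{15}{56} - \frac{217}{4740}}{2} = \left(- \frac{1}{2}\right) \left(- \frac{20813}{66360}\right) = \frac{20813}{132720} \approx 0.15682$)
$\frac{y}{-185} + \frac{35}{Z{\left(-13,3 \right)}} = \frac{20813}{132720 \left(-185\right)} + \frac{35}{-13} = \frac{20813}{132720} \left(- \frac{1}{185}\right) + 35 \left(- \frac{1}{13}\right) = - \frac{20813}{24553200} - \frac{35}{13} = - \frac{859632569}{319191600}$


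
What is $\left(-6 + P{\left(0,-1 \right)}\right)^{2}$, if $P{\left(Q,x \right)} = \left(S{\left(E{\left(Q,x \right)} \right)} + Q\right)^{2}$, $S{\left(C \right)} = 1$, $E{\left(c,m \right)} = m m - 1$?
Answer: $25$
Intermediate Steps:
$E{\left(c,m \right)} = -1 + m^{2}$ ($E{\left(c,m \right)} = m^{2} - 1 = -1 + m^{2}$)
$P{\left(Q,x \right)} = \left(1 + Q\right)^{2}$
$\left(-6 + P{\left(0,-1 \right)}\right)^{2} = \left(-6 + \left(1 + 0\right)^{2}\right)^{2} = \left(-6 + 1^{2}\right)^{2} = \left(-6 + 1\right)^{2} = \left(-5\right)^{2} = 25$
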